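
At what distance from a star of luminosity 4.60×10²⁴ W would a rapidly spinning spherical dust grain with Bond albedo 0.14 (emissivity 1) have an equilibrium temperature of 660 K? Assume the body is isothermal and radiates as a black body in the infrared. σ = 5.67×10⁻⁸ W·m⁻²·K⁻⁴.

For an isothermal black-emitting sphere, (1−a)S·πr² = σ·4πr²·T⁴ ⇒ S = 4σT⁴/(1−a).
S = 4·5.67×10⁻⁸·(660)⁴/0.860 = 50040 W/m².
Flux falls as S = L/(4πd²), so d = √(L/(4πS)) = √(4.60×10²⁴/(4π·50040)).

d ≈ 2.70×10⁹ m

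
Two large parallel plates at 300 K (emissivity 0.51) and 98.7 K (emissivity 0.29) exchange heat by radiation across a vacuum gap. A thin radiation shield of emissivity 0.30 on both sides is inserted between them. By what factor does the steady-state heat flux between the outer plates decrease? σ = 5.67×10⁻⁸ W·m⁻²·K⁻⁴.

factor ≈ 2.29

Without shield: q₀ = σΔ(T⁴)/(1/ε₁+1/ε₂−1) with denominator 4.409.
With shield the two gaps are in series; the resistances add: (1/ε₁+1/ε_s−1)+(1/ε_s+1/ε₂−1) = 4.294+5.782 = 10.08.
Heat-flux ratio q₀/q = 10.08/4.409.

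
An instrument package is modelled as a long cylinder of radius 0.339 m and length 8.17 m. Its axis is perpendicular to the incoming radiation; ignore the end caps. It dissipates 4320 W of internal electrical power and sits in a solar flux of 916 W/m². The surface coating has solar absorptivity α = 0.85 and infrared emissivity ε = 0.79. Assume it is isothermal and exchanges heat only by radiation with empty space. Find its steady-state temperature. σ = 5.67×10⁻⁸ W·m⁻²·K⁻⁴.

T ≈ 324 K

At steady state, absorbed solar power + internal power = radiated power.
Absorbed: α·S·A_cross = 0.85·916·5.539 = 4313 W (cross-section 2rL).
Total input = 4313 + 4320 = 8633 W.
Radiated: εσ·A_surf·T⁴ with A_surf = 2πrL = 17.40 m².
T⁴ = 8633/(0.79·5.67×10⁻⁸·17.40) = 1.107×10¹⁰ K⁴.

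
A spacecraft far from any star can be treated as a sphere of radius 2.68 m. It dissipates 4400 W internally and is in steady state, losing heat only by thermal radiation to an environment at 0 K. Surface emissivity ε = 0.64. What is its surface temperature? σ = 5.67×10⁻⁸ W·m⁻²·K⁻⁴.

Steady state: internal power = radiated power, P = εσA T⁴.
Radiating area A = 4πr² = 90.26 m².
T⁴ = P/(εσA) = 4400/(0.64·5.67×10⁻⁸·90.26) = 1.343×10⁹ K⁴.
T = (1.343×10⁹)^(1/4).

T ≈ 191 K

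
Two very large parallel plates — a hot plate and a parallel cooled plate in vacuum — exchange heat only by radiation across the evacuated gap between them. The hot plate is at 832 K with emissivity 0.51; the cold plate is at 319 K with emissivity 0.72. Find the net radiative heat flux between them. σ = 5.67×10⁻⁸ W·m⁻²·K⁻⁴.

For two infinite grey parallel plates, q = σ(T₁⁴ − T₂⁴)/(1/ε₁ + 1/ε₂ − 1).
T₁⁴ − T₂⁴ = 4.792×10¹¹ − 1.036×10¹⁰ = 4.688×10¹¹ K⁴.
1/ε₁ + 1/ε₂ − 1 = 1.961 + 1.389 − 1 = 2.350.
q = 5.67×10⁻⁸ × 4.688×10¹¹ / 2.350.

q ≈ 11300 W/m²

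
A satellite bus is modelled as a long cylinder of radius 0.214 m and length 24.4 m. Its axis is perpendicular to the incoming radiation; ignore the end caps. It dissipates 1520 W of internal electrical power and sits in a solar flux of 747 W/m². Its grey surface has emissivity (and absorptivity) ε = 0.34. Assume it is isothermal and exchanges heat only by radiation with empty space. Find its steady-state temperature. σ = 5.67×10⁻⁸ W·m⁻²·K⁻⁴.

At steady state, absorbed solar power + internal power = radiated power.
Absorbed: α·S·A_cross = 0.34·747·10.44 = 2652 W (cross-section 2rL).
Total input = 2652 + 1520 = 4172 W.
Radiated: εσ·A_surf·T⁴ with A_surf = 2πrL = 32.81 m².
T⁴ = 4172/(0.34·5.67×10⁻⁸·32.81) = 6.597×10⁹ K⁴.

T ≈ 285 K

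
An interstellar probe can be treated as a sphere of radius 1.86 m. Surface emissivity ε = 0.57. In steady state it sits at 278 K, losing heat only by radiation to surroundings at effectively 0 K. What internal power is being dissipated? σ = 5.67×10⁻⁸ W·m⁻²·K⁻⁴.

Steady state: P = εσA T⁴.
A = 4πr² = 43.47 m²; T⁴ = (278)⁴ = 5.973×10⁹ K⁴.
P = 0.57 × 5.67×10⁻⁸ × 43.47 × 5.973×10⁹.

P ≈ 8390 W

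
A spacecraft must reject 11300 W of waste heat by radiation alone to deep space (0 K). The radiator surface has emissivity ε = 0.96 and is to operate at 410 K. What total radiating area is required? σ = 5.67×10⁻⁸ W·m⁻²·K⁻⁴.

P = εσA T⁴ ⇒ A = P/(εσT⁴).
T⁴ = 2.826×10¹⁰ K⁴.
A = 11300/(0.96 × 5.67×10⁻⁸ × 2.826×10¹⁰).

A ≈ 7.35 m²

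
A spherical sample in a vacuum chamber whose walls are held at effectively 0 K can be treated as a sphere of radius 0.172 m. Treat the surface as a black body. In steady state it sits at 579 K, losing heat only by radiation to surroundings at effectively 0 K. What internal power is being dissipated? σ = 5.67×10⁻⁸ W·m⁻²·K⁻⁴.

P ≈ 2370 W

Steady state: P = εσA T⁴.
A = 4πr² = 0.3718 m²; T⁴ = (579)⁴ = 1.124×10¹¹ K⁴.
P = 1.0 × 5.67×10⁻⁸ × 0.3718 × 1.124×10¹¹.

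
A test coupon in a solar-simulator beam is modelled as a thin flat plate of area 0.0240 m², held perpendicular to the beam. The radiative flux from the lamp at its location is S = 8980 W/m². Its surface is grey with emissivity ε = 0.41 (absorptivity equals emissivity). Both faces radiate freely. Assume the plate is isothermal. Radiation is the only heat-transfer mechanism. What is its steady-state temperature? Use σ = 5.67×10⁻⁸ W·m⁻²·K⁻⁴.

T ≈ 530 K

At equilibrium, absorbed power = emitted power.
Absorbing cross-section = A = 0.02400 m²; emitting surface = 2A = 0.04800 m² (ratio 2).
εS·A_cross = εσ·A_surf·T⁴  ⇒  T⁴ = S/(2σ)   (ε cancels).
T⁴ = 8980/(2·5.67×10⁻⁸) = 7.919×10¹⁰ K⁴.
T = (7.919×10¹⁰)^(1/4).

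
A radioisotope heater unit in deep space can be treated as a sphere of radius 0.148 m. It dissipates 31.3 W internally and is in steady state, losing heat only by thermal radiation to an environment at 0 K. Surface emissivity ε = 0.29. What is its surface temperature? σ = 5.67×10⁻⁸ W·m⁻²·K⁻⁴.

Steady state: internal power = radiated power, P = εσA T⁴.
Radiating area A = 4πr² = 0.2753 m².
T⁴ = P/(εσA) = 31.3/(0.29·5.67×10⁻⁸·0.2753) = 6.916×10⁹ K⁴.
T = (6.916×10⁹)^(1/4).

T ≈ 288 K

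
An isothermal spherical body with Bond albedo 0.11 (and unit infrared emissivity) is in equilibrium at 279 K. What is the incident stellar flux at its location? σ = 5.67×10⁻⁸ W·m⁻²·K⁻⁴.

(1−a)S·πr² = σ·4πr²·T⁴ ⇒ S = 4σT⁴/(1−a).
S = 4·5.67×10⁻⁸·6.059×10⁹/0.890.

S ≈ 1540 W/m²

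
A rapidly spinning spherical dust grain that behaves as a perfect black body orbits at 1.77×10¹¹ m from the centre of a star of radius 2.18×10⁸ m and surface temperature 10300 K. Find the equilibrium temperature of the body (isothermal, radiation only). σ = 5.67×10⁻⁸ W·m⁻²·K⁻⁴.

The star's surface emits σT_*⁴; at distance d the flux is S = σT_*⁴(R_*/d)².
S = 5.67×10⁻⁸·(10300)⁴·(2.18×10⁸/1.77×10¹¹)² = 968.1 W/m².
For an isothermal sphere T⁴ = (1−a)S/(4σ) = 4.268×10⁹ K⁴.

T ≈ 256 K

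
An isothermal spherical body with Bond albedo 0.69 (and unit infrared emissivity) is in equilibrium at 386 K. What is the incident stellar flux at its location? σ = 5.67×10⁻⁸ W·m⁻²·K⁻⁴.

S ≈ 16200 W/m²

(1−a)S·πr² = σ·4πr²·T⁴ ⇒ S = 4σT⁴/(1−a).
S = 4·5.67×10⁻⁸·2.220×10¹⁰/0.310.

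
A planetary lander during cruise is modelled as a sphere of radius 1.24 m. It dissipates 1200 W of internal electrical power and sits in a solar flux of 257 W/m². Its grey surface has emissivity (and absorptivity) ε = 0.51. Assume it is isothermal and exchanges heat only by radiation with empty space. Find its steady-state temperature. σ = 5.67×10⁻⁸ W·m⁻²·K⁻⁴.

T ≈ 239 K

At steady state, absorbed solar power + internal power = radiated power.
Absorbed: α·S·A_cross = 0.51·257·4.831 = 633.1 W (cross-section πr²).
Total input = 633.1 + 1200 = 1833 W.
Radiated: εσ·A_surf·T⁴ with A_surf = 4πr² = 19.32 m².
T⁴ = 1833/(0.51·5.67×10⁻⁸·19.32) = 3.281×10⁹ K⁴.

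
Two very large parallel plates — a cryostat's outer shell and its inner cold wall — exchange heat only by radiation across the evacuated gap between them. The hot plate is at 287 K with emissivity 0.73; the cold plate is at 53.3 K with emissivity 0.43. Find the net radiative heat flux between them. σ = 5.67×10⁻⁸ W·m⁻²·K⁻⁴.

q ≈ 143 W/m²

For two infinite grey parallel plates, q = σ(T₁⁴ − T₂⁴)/(1/ε₁ + 1/ε₂ − 1).
T₁⁴ − T₂⁴ = 6.785×10⁹ − 8.071×10⁶ = 6.777×10⁹ K⁴.
1/ε₁ + 1/ε₂ − 1 = 1.370 + 2.326 − 1 = 2.695.
q = 5.67×10⁻⁸ × 6.777×10⁹ / 2.695.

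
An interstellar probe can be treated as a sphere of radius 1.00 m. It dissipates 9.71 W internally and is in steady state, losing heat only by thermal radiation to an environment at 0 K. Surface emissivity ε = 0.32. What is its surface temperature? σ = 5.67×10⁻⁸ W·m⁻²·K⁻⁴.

T ≈ 80.8 K

Steady state: internal power = radiated power, P = εσA T⁴.
Radiating area A = 4πr² = 12.57 m².
T⁴ = P/(εσA) = 9.71/(0.32·5.67×10⁻⁸·12.57) = 4.259×10⁷ K⁴.
T = (4.259×10⁷)^(1/4).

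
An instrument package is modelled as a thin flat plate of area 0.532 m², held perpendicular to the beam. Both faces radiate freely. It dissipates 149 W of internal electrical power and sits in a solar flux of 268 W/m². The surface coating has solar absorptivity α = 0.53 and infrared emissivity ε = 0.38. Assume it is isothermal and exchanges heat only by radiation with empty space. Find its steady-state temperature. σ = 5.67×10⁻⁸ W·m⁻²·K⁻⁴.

At steady state, absorbed solar power + internal power = radiated power.
Absorbed: α·S·A_cross = 0.53·268·0.5320 = 75.57 W (cross-section A).
Total input = 75.57 + 149 = 224.6 W.
Radiated: εσ·A_surf·T⁴ with A_surf = 2A = 1.064 m².
T⁴ = 224.6/(0.38·5.67×10⁻⁸·1.064) = 9.796×10⁹ K⁴.

T ≈ 315 K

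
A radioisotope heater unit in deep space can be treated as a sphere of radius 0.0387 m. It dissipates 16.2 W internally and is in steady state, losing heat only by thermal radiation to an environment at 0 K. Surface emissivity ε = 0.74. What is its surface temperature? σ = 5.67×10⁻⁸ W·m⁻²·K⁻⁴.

T ≈ 378 K

Steady state: internal power = radiated power, P = εσA T⁴.
Radiating area A = 4πr² = 0.01882 m².
T⁴ = P/(εσA) = 16.2/(0.74·5.67×10⁻⁸·0.01882) = 2.051×10¹⁰ K⁴.
T = (2.051×10¹⁰)^(1/4).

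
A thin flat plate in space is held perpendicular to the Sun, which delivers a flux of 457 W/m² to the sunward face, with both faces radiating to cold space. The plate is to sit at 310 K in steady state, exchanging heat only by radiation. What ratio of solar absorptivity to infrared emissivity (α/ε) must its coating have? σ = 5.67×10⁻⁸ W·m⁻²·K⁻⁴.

α/ε ≈ 2.29

Balance: αS·A = εσ·2A·T⁴ ⇒ α/ε = 2σT⁴/S.
α/ε = 2·5.67×10⁻⁸·(310)⁴/457 = 2·5.67×10⁻⁸·9.235×10⁹/457.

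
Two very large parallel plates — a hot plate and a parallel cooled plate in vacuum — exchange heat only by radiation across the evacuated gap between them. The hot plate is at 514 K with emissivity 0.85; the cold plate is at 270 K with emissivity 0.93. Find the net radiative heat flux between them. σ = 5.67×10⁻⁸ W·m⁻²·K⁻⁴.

For two infinite grey parallel plates, q = σ(T₁⁴ − T₂⁴)/(1/ε₁ + 1/ε₂ − 1).
T₁⁴ − T₂⁴ = 6.980×10¹⁰ − 5.314×10⁹ = 6.449×10¹⁰ K⁴.
1/ε₁ + 1/ε₂ − 1 = 1.176 + 1.075 − 1 = 1.252.
q = 5.67×10⁻⁸ × 6.449×10¹⁰ / 1.252.

q ≈ 2920 W/m²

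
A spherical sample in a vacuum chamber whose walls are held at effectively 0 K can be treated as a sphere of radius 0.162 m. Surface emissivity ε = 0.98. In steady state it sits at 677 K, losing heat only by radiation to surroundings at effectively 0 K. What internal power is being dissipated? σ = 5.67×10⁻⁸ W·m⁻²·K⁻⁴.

P ≈ 3850 W

Steady state: P = εσA T⁴.
A = 4πr² = 0.3298 m²; T⁴ = (677)⁴ = 2.101×10¹¹ K⁴.
P = 0.98 × 5.67×10⁻⁸ × 0.3298 × 2.101×10¹¹.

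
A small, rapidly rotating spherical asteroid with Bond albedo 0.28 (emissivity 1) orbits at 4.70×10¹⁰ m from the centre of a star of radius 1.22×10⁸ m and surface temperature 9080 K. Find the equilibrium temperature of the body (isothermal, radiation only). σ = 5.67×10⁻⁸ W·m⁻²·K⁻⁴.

T ≈ 301 K

The star's surface emits σT_*⁴; at distance d the flux is S = σT_*⁴(R_*/d)².
S = 5.67×10⁻⁸·(9080)⁴·(1.22×10⁸/4.70×10¹⁰)² = 2597 W/m².
For an isothermal sphere T⁴ = (1−a)S/(4σ) = 8.244×10⁹ K⁴.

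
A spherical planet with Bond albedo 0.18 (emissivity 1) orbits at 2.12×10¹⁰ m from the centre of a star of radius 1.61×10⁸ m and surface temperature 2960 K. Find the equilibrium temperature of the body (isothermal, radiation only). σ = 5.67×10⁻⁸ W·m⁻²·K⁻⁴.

T ≈ 174 K

The star's surface emits σT_*⁴; at distance d the flux is S = σT_*⁴(R_*/d)².
S = 5.67×10⁻⁸·(2960)⁴·(1.61×10⁸/2.12×10¹⁰)² = 251.0 W/m².
For an isothermal sphere T⁴ = (1−a)S/(4σ) = 9.076×10⁸ K⁴.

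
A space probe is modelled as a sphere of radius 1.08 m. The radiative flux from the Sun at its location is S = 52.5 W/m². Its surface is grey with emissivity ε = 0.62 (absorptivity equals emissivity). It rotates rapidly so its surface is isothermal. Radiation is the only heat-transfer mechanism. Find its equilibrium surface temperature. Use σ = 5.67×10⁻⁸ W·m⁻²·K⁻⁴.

At equilibrium, absorbed power = emitted power.
Absorbing cross-section = πr² = 3.664 m²; emitting surface = 4πr² = 14.66 m² (ratio 4).
εS·A_cross = εσ·A_surf·T⁴  ⇒  T⁴ = S/(4σ)   (ε cancels).
T⁴ = 52.5/(4·5.67×10⁻⁸) = 2.315×10⁸ K⁴.
T = (2.315×10⁸)^(1/4).

T ≈ 123 K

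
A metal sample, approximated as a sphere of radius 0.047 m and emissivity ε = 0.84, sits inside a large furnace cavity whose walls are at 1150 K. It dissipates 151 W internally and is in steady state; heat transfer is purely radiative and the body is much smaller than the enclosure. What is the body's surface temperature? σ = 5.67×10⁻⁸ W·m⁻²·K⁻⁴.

T ≈ 1170 K

For a small grey body in a large enclosure, net radiated power = εσA(T⁴ − T_w⁴).
Steady state: P = εσA(T⁴ − T_w⁴) with A = 4πr² = 0.02776 m².
T⁴ = P/(εσA) + T_w⁴ = 151/(0.84·5.67×10⁻⁸·0.02776) + (1150)⁴
    = 1.142×10¹¹ + 1.749×10¹² = 1.863×10¹² K⁴.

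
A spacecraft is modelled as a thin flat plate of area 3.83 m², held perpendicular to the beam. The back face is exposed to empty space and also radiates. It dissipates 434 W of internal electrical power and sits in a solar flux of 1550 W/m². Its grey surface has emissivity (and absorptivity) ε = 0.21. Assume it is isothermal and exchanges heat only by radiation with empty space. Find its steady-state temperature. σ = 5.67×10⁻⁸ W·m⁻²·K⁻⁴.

T ≈ 368 K

At steady state, absorbed solar power + internal power = radiated power.
Absorbed: α·S·A_cross = 0.21·1550·3.830 = 1247 W (cross-section A).
Total input = 1247 + 434 = 1681 W.
Radiated: εσ·A_surf·T⁴ with A_surf = 2A = 7.660 m².
T⁴ = 1681/(0.21·5.67×10⁻⁸·7.660) = 1.843×10¹⁰ K⁴.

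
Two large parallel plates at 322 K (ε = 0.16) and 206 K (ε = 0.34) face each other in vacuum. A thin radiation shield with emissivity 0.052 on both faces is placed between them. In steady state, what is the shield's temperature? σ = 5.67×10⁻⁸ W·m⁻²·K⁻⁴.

T_s ≈ 278 K

In steady state the net flux on the hot side equals that on the cold side.
σ(T₁⁴−T_s⁴)/D₁ = σ(T_s⁴−T₂⁴)/D₂, with D₁ = 1/ε₁+1/ε_s−1 = 24.48, D₂ = 1/ε_s+1/ε₂−1 = 21.17.
Solve for T_s⁴: T_s⁴ = (D₂·T₁⁴ + D₁·T₂⁴)/(D₁+D₂) = 5.951×10⁹ K⁴.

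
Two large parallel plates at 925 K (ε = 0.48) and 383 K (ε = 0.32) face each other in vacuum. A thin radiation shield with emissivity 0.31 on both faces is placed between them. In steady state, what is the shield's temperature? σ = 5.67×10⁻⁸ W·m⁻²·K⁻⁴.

T_s ≈ 803 K

In steady state the net flux on the hot side equals that on the cold side.
σ(T₁⁴−T_s⁴)/D₁ = σ(T_s⁴−T₂⁴)/D₂, with D₁ = 1/ε₁+1/ε_s−1 = 4.309, D₂ = 1/ε_s+1/ε₂−1 = 5.351.
Solve for T_s⁴: T_s⁴ = (D₂·T₁⁴ + D₁·T₂⁴)/(D₁+D₂) = 4.151×10¹¹ K⁴.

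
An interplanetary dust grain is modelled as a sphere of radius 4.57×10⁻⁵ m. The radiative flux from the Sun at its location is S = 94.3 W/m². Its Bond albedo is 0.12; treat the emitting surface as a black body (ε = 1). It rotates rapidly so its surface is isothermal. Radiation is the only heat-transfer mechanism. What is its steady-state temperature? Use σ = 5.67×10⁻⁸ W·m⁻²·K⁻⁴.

T ≈ 138 K

At equilibrium, absorbed power = emitted power.
Absorbing cross-section = πr² = 6.561×10⁻⁹ m²; emitting surface = 4πr² = 2.624×10⁻⁸ m² (ratio 4).
(1−a)S·A_cross = εσ·A_surf·T⁴  ⇒  T⁴ = (1−a)S/(4σ).
T⁴ = 0.880·94.3/(4·5.67×10⁻⁸) = 3.659×10⁸ K⁴.
T = (3.659×10⁸)^(1/4).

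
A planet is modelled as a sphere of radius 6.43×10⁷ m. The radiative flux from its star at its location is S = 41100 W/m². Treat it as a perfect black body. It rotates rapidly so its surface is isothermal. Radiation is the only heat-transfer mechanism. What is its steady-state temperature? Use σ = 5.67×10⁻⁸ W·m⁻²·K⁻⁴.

At equilibrium, absorbed power = emitted power.
Absorbing cross-section = πr² = 1.299×10¹⁶ m²; emitting surface = 4πr² = 5.196×10¹⁶ m² (ratio 4).
S·A_cross = εσ·A_surf·T⁴  ⇒  T⁴ = S/(4σ).
T⁴ = 1.00·41100/(4·5.67×10⁻⁸) = 1.812×10¹¹ K⁴.
T = (1.812×10¹¹)^(1/4).

T ≈ 652 K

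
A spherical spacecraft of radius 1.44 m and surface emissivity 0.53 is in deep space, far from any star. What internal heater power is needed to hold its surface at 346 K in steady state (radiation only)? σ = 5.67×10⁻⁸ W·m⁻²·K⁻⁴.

P ≈ 11200 W

P = εσ·4πr²·T⁴.
4πr² = 26.06 m²; T⁴ = 1.433×10¹⁰ K⁴.
P = 0.53·5.67×10⁻⁸·26.06·1.433×10¹⁰.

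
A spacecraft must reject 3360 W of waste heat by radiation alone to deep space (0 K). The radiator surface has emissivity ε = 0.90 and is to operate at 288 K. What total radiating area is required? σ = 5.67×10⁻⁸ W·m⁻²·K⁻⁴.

P = εσA T⁴ ⇒ A = P/(εσT⁴).
T⁴ = 6.880×10⁹ K⁴.
A = 3360/(0.90 × 5.67×10⁻⁸ × 6.880×10⁹).

A ≈ 9.57 m²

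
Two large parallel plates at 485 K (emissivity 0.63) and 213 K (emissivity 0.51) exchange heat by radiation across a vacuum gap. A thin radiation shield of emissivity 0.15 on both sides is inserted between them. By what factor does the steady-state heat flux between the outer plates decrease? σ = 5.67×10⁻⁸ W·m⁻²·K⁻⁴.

factor ≈ 5.84

Without shield: q₀ = σΔ(T⁴)/(1/ε₁+1/ε₂−1) with denominator 2.548.
With shield the two gaps are in series; the resistances add: (1/ε₁+1/ε_s−1)+(1/ε_s+1/ε₂−1) = 7.254+7.627 = 14.88.
Heat-flux ratio q₀/q = 14.88/2.548.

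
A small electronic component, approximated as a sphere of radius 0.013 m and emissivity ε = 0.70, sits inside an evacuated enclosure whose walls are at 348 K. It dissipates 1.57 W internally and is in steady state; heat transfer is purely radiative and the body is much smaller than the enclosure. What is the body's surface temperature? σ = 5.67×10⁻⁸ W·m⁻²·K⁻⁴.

For a small grey body in a large enclosure, net radiated power = εσA(T⁴ − T_w⁴).
Steady state: P = εσA(T⁴ − T_w⁴) with A = 4πr² = 0.002124 m².
T⁴ = P/(εσA) + T_w⁴ = 1.57/(0.70·5.67×10⁻⁸·0.002124) + (348)⁴
    = 1.863×10¹⁰ + 1.467×10¹⁰ = 3.329×10¹⁰ K⁴.

T ≈ 427 K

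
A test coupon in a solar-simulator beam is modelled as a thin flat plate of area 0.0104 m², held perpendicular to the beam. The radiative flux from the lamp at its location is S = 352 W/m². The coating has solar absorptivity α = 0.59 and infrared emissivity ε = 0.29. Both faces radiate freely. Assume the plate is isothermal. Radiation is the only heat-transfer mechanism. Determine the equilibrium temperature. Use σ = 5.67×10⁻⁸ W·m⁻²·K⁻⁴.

At equilibrium, absorbed power = emitted power.
Absorbing cross-section = A = 0.01040 m²; emitting surface = 2A = 0.02080 m² (ratio 2).
αS·A_cross = εσ·A_surf·T⁴  ⇒  T⁴ = αS/(ε·2σ).
T⁴ = 0.590·352/(0.29·2·5.67×10⁻⁸) = 6.315×10⁹ K⁴.
T = (6.315×10⁹)^(1/4).

T ≈ 282 K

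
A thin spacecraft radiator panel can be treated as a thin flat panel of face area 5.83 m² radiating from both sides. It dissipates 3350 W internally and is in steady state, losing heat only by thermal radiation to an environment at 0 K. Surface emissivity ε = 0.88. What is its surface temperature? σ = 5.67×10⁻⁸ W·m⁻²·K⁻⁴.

T ≈ 275 K

Steady state: internal power = radiated power, P = εσA T⁴.
Radiating area A = 2·5.83 = 11.66 m².
T⁴ = P/(εσA) = 3350/(0.88·5.67×10⁻⁸·11.66) = 5.758×10⁹ K⁴.
T = (5.758×10⁹)^(1/4).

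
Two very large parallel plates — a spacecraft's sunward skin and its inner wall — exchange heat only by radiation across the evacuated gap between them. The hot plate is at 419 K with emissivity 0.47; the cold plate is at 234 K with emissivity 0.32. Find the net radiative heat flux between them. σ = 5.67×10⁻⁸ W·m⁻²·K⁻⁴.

q ≈ 371 W/m²

For two infinite grey parallel plates, q = σ(T₁⁴ − T₂⁴)/(1/ε₁ + 1/ε₂ − 1).
T₁⁴ − T₂⁴ = 3.082×10¹⁰ − 2.998×10⁹ = 2.782×10¹⁰ K⁴.
1/ε₁ + 1/ε₂ − 1 = 2.128 + 3.125 − 1 = 4.253.
q = 5.67×10⁻⁸ × 2.782×10¹⁰ / 4.253.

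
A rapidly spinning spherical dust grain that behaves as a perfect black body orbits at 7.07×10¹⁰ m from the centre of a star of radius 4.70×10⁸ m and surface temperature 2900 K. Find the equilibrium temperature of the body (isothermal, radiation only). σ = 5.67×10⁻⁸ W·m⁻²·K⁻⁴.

T ≈ 167 K

The star's surface emits σT_*⁴; at distance d the flux is S = σT_*⁴(R_*/d)².
S = 5.67×10⁻⁸·(2900)⁴·(4.70×10⁸/7.07×10¹⁰)² = 177.2 W/m².
For an isothermal sphere T⁴ = (1−a)S/(4σ) = 7.814×10⁸ K⁴.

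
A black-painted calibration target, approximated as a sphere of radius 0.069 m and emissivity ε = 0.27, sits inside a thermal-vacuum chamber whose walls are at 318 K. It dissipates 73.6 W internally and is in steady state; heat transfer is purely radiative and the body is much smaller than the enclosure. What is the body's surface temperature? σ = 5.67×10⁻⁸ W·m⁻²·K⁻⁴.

For a small grey body in a large enclosure, net radiated power = εσA(T⁴ − T_w⁴).
Steady state: P = εσA(T⁴ − T_w⁴) with A = 4πr² = 0.05983 m².
T⁴ = P/(εσA) + T_w⁴ = 73.6/(0.27·5.67×10⁻⁸·0.05983) + (318)⁴
    = 8.036×10¹⁰ + 1.023×10¹⁰ = 9.058×10¹⁰ K⁴.

T ≈ 549 K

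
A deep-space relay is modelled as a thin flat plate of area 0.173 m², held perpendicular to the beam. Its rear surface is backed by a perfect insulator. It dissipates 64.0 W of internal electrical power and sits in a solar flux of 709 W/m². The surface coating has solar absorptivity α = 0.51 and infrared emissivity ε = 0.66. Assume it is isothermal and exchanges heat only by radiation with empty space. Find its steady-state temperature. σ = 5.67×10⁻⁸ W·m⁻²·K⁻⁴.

T ≈ 374 K

At steady state, absorbed solar power + internal power = radiated power.
Absorbed: α·S·A_cross = 0.51·709·0.1730 = 62.56 W (cross-section A).
Total input = 62.56 + 64.0 = 126.6 W.
Radiated: εσ·A_surf·T⁴ with A_surf = A = 0.1730 m².
T⁴ = 126.6/(0.66·5.67×10⁻⁸·0.1730) = 1.955×10¹⁰ K⁴.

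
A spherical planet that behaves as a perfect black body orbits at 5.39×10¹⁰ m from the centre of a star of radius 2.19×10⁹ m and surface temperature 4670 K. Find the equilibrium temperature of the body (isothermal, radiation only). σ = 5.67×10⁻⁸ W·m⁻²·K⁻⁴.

T ≈ 666 K

The star's surface emits σT_*⁴; at distance d the flux is S = σT_*⁴(R_*/d)².
S = 5.67×10⁻⁸·(4670)⁴·(2.19×10⁹/5.39×10¹⁰)² = 44520 W/m².
For an isothermal sphere T⁴ = (1−a)S/(4σ) = 1.963×10¹¹ K⁴.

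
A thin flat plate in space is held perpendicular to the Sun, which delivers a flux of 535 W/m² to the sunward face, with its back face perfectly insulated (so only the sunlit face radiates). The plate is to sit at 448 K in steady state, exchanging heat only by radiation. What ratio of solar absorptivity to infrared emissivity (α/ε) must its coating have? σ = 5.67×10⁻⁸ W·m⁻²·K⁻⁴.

Balance: αS·A = εσ·1A·T⁴ ⇒ α/ε = σT⁴/S.
α/ε = 5.67×10⁻⁸·(448)⁴/535 = 5.67×10⁻⁸·4.028×10¹⁰/535.

α/ε ≈ 4.27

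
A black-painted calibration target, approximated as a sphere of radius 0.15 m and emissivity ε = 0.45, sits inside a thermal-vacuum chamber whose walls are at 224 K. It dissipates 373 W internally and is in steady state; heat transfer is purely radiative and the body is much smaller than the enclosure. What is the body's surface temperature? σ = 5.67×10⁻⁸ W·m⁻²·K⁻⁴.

T ≈ 483 K

For a small grey body in a large enclosure, net radiated power = εσA(T⁴ − T_w⁴).
Steady state: P = εσA(T⁴ − T_w⁴) with A = 4πr² = 0.2827 m².
T⁴ = P/(εσA) + T_w⁴ = 373/(0.45·5.67×10⁻⁸·0.2827) + (224)⁴
    = 5.170×10¹⁰ + 2.518×10⁹ = 5.422×10¹⁰ K⁴.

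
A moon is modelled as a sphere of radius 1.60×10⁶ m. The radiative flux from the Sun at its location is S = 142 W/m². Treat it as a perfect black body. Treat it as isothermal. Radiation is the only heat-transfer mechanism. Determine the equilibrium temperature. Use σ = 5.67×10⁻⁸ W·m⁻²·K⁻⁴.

T ≈ 158 K

At equilibrium, absorbed power = emitted power.
Absorbing cross-section = πr² = 8.042×10¹² m²; emitting surface = 4πr² = 3.217×10¹³ m² (ratio 4).
S·A_cross = εσ·A_surf·T⁴  ⇒  T⁴ = S/(4σ).
T⁴ = 1.00·142/(4·5.67×10⁻⁸) = 6.261×10⁸ K⁴.
T = (6.261×10⁸)^(1/4).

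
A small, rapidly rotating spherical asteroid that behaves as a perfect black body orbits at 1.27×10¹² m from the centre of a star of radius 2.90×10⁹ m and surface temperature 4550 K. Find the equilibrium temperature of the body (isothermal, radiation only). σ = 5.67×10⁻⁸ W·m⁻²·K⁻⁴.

The star's surface emits σT_*⁴; at distance d the flux is S = σT_*⁴(R_*/d)².
S = 5.67×10⁻⁸·(4550)⁴·(2.90×10⁹/1.27×10¹²)² = 126.7 W/m².
For an isothermal sphere T⁴ = (1−a)S/(4σ) = 5.587×10⁸ K⁴.

T ≈ 154 K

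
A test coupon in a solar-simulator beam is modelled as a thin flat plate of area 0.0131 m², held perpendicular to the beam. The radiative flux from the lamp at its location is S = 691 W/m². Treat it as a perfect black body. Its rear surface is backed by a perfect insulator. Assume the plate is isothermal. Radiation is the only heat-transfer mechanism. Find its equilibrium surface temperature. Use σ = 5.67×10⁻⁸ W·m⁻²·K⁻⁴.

T ≈ 332 K

At equilibrium, absorbed power = emitted power.
Absorbing cross-section = A = 0.01310 m²; emitting surface = A = 0.01310 m² (ratio 1).
S·A_cross = εσ·A_surf·T⁴  ⇒  T⁴ = S/(1σ).
T⁴ = 1.00·691/(1·5.67×10⁻⁸) = 1.219×10¹⁰ K⁴.
T = (1.219×10¹⁰)^(1/4).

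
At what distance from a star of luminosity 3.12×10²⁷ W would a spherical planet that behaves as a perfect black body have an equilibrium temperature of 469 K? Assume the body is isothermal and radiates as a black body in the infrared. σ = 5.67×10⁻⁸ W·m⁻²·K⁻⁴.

For an isothermal black-emitting sphere, (1−a)S·πr² = σ·4πr²·T⁴ ⇒ S = 4σT⁴/(1−a).
S = 4·5.67×10⁻⁸·(469)⁴/1.00 = 10970 W/m².
Flux falls as S = L/(4πd²), so d = √(L/(4πS)) = √(3.12×10²⁷/(4π·10970)).

d ≈ 1.50×10¹¹ m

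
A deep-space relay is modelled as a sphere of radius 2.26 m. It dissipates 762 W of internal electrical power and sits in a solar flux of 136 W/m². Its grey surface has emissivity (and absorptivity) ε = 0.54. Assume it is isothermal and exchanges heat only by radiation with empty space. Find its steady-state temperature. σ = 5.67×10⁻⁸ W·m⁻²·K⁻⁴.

T ≈ 177 K

At steady state, absorbed solar power + internal power = radiated power.
Absorbed: α·S·A_cross = 0.54·136·16.05 = 1178 W (cross-section πr²).
Total input = 1178 + 762 = 1940 W.
Radiated: εσ·A_surf·T⁴ with A_surf = 4πr² = 64.18 m².
T⁴ = 1940/(0.54·5.67×10⁻⁸·64.18) = 9.874×10⁸ K⁴.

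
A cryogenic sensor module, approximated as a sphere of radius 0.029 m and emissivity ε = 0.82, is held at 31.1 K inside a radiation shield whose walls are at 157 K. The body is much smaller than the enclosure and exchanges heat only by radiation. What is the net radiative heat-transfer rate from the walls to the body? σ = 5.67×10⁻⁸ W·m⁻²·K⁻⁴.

P_net ≈ 0.298 W

For a small grey body in a large enclosure: P_net = εσA(T_body⁴ − T_wall⁴).
A = 4πr² = 0.01057 m²; T_body⁴ − T_wall⁴ = 9.355×10⁵ − 6.076×10⁸ = -6.066×10⁸ K⁴.
|P_net| = 0.82·5.67×10⁻⁸·0.01057·6.066×10⁸.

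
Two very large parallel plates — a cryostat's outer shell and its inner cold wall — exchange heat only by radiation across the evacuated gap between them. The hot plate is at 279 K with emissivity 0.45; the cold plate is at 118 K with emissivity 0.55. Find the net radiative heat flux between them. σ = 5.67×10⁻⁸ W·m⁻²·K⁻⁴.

q ≈ 109 W/m²

For two infinite grey parallel plates, q = σ(T₁⁴ − T₂⁴)/(1/ε₁ + 1/ε₂ − 1).
T₁⁴ − T₂⁴ = 6.059×10⁹ − 1.939×10⁸ = 5.865×10⁹ K⁴.
1/ε₁ + 1/ε₂ − 1 = 2.222 + 1.818 − 1 = 3.040.
q = 5.67×10⁻⁸ × 5.865×10⁹ / 3.040.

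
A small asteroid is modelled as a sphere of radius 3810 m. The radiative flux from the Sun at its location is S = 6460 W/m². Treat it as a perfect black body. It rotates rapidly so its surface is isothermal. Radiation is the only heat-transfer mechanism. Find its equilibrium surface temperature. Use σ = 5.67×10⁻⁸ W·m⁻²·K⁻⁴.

T ≈ 411 K

At equilibrium, absorbed power = emitted power.
Absorbing cross-section = πr² = 4.560×10⁷ m²; emitting surface = 4πr² = 1.824×10⁸ m² (ratio 4).
S·A_cross = εσ·A_surf·T⁴  ⇒  T⁴ = S/(4σ).
T⁴ = 1.00·6460/(4·5.67×10⁻⁸) = 2.848×10¹⁰ K⁴.
T = (2.848×10¹⁰)^(1/4).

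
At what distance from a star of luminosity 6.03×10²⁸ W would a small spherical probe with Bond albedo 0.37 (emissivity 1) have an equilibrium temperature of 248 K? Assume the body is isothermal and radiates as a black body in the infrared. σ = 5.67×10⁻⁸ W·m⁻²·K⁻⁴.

For an isothermal black-emitting sphere, (1−a)S·πr² = σ·4πr²·T⁴ ⇒ S = 4σT⁴/(1−a).
S = 4·5.67×10⁻⁸·(248)⁴/0.630 = 1362 W/m².
Flux falls as S = L/(4πd²), so d = √(L/(4πS)) = √(6.03×10²⁸/(4π·1362)).

d ≈ 1.88×10¹² m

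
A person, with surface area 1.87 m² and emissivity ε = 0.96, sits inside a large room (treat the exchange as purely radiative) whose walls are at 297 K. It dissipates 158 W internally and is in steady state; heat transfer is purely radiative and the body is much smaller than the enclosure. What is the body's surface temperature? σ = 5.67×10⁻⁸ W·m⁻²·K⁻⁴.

T ≈ 311 K

For a small grey body in a large enclosure, net radiated power = εσA(T⁴ − T_w⁴).
Steady state: P = εσA(T⁴ − T_w⁴) with A = 1.87 m².
T⁴ = P/(εσA) + T_w⁴ = 158/(0.96·5.67×10⁻⁸·1.870) + (297)⁴
    = 1.552×10⁹ + 7.781×10⁹ = 9.333×10⁹ K⁴.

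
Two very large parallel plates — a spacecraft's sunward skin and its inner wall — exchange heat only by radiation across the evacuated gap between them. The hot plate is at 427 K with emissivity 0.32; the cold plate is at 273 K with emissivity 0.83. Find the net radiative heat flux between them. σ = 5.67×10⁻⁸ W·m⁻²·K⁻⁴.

For two infinite grey parallel plates, q = σ(T₁⁴ − T₂⁴)/(1/ε₁ + 1/ε₂ − 1).
T₁⁴ − T₂⁴ = 3.324×10¹⁰ − 5.555×10⁹ = 2.769×10¹⁰ K⁴.
1/ε₁ + 1/ε₂ − 1 = 3.125 + 1.205 − 1 = 3.330.
q = 5.67×10⁻⁸ × 2.769×10¹⁰ / 3.330.

q ≈ 471 W/m²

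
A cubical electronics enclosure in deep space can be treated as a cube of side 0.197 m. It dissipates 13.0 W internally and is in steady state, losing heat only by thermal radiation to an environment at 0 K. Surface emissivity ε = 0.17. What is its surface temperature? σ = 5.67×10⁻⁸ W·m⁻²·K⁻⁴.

Steady state: internal power = radiated power, P = εσA T⁴.
Radiating area A = 6L² = 0.2329 m².
T⁴ = P/(εσA) = 13.0/(0.17·5.67×10⁻⁸·0.2329) = 5.792×10⁹ K⁴.
T = (5.792×10⁹)^(1/4).

T ≈ 276 K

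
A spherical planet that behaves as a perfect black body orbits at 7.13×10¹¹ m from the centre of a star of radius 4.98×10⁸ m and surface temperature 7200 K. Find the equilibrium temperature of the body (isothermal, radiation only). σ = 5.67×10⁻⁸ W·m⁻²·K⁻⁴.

The star's surface emits σT_*⁴; at distance d the flux is S = σT_*⁴(R_*/d)².
S = 5.67×10⁻⁸·(7200)⁴·(4.98×10⁸/7.13×10¹¹)² = 74.33 W/m².
For an isothermal sphere T⁴ = (1−a)S/(4σ) = 3.278×10⁸ K⁴.

T ≈ 135 K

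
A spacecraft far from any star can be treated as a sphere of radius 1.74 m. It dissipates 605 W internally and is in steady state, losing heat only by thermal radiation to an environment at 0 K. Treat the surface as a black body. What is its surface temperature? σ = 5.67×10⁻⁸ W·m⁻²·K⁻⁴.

T ≈ 129 K

Steady state: internal power = radiated power, P = εσA T⁴.
Radiating area A = 4πr² = 38.05 m².
T⁴ = P/(εσA) = 605/(1.0·5.67×10⁻⁸·38.05) = 2.805×10⁸ K⁴.
T = (2.805×10⁸)^(1/4).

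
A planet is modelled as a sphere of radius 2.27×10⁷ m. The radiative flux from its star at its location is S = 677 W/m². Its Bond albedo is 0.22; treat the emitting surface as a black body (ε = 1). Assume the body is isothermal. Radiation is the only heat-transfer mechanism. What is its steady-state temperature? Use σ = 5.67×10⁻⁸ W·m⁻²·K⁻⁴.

T ≈ 220 K

At equilibrium, absorbed power = emitted power.
Absorbing cross-section = πr² = 1.619×10¹⁵ m²; emitting surface = 4πr² = 6.475×10¹⁵ m² (ratio 4).
(1−a)S·A_cross = εσ·A_surf·T⁴  ⇒  T⁴ = (1−a)S/(4σ).
T⁴ = 0.780·677/(4·5.67×10⁻⁸) = 2.328×10⁹ K⁴.
T = (2.328×10⁹)^(1/4).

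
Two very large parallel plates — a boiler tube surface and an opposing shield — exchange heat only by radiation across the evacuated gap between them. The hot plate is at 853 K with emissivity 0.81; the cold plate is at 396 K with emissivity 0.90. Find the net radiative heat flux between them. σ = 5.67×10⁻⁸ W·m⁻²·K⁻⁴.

q ≈ 21300 W/m²

For two infinite grey parallel plates, q = σ(T₁⁴ − T₂⁴)/(1/ε₁ + 1/ε₂ − 1).
T₁⁴ − T₂⁴ = 5.294×10¹¹ − 2.459×10¹⁰ = 5.048×10¹¹ K⁴.
1/ε₁ + 1/ε₂ − 1 = 1.235 + 1.111 − 1 = 1.346.
q = 5.67×10⁻⁸ × 5.048×10¹¹ / 1.346.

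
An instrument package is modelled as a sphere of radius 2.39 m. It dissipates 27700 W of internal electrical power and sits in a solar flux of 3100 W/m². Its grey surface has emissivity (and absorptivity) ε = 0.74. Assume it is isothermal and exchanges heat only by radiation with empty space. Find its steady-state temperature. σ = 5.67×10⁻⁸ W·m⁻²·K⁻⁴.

T ≈ 389 K

At steady state, absorbed solar power + internal power = radiated power.
Absorbed: α·S·A_cross = 0.74·3100·17.95 = 41170 W (cross-section πr²).
Total input = 41170 + 27700 = 68870 W.
Radiated: εσ·A_surf·T⁴ with A_surf = 4πr² = 71.78 m².
T⁴ = 68870/(0.74·5.67×10⁻⁸·71.78) = 2.287×10¹⁰ K⁴.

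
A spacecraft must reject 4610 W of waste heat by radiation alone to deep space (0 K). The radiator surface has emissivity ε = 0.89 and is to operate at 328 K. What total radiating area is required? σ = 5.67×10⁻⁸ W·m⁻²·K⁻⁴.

A ≈ 7.89 m²

P = εσA T⁴ ⇒ A = P/(εσT⁴).
T⁴ = 1.157×10¹⁰ K⁴.
A = 4610/(0.89 × 5.67×10⁻⁸ × 1.157×10¹⁰).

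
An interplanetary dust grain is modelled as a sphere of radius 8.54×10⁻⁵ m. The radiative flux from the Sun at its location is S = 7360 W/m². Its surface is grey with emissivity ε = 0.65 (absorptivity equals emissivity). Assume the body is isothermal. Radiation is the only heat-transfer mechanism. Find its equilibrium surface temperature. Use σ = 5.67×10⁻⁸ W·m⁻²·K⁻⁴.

At equilibrium, absorbed power = emitted power.
Absorbing cross-section = πr² = 2.291×10⁻⁸ m²; emitting surface = 4πr² = 9.165×10⁻⁸ m² (ratio 4).
εS·A_cross = εσ·A_surf·T⁴  ⇒  T⁴ = S/(4σ)   (ε cancels).
T⁴ = 7360/(4·5.67×10⁻⁸) = 3.245×10¹⁰ K⁴.
T = (3.245×10¹⁰)^(1/4).

T ≈ 424 K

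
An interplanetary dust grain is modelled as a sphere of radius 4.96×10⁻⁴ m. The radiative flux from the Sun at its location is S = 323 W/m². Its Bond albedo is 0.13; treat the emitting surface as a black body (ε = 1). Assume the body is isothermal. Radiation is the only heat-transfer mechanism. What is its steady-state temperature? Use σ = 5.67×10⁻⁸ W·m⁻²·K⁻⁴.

At equilibrium, absorbed power = emitted power.
Absorbing cross-section = πr² = 7.729×10⁻⁷ m²; emitting surface = 4πr² = 3.092×10⁻⁶ m² (ratio 4).
(1−a)S·A_cross = εσ·A_surf·T⁴  ⇒  T⁴ = (1−a)S/(4σ).
T⁴ = 0.870·323/(4·5.67×10⁻⁸) = 1.239×10⁹ K⁴.
T = (1.239×10⁹)^(1/4).

T ≈ 188 K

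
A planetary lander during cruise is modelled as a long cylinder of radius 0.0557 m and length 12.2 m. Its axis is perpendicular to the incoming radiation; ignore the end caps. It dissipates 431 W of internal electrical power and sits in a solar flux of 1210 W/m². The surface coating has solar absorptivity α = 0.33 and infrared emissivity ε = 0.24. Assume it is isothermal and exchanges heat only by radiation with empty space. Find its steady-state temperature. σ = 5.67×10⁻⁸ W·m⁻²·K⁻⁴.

At steady state, absorbed solar power + internal power = radiated power.
Absorbed: α·S·A_cross = 0.33·1210·1.359 = 542.7 W (cross-section 2rL).
Total input = 542.7 + 431 = 973.7 W.
Radiated: εσ·A_surf·T⁴ with A_surf = 2πrL = 4.270 m².
T⁴ = 973.7/(0.24·5.67×10⁻⁸·4.270) = 1.676×10¹⁰ K⁴.

T ≈ 360 K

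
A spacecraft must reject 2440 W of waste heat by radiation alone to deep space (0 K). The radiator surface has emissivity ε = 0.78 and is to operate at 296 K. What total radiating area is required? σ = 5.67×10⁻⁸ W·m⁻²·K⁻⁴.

A ≈ 7.19 m²

P = εσA T⁴ ⇒ A = P/(εσT⁴).
T⁴ = 7.677×10⁹ K⁴.
A = 2440/(0.78 × 5.67×10⁻⁸ × 7.677×10⁹).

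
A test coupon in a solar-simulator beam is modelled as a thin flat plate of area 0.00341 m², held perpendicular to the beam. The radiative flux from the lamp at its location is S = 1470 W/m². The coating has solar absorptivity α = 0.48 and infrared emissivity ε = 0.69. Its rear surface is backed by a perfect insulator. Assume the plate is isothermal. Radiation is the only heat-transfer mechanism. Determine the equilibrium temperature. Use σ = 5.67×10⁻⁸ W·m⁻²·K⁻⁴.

At equilibrium, absorbed power = emitted power.
Absorbing cross-section = A = 0.003410 m²; emitting surface = A = 0.003410 m² (ratio 1).
αS·A_cross = εσ·A_surf·T⁴  ⇒  T⁴ = αS/(ε·1σ).
T⁴ = 0.480·1470/(0.69·1·5.67×10⁻⁸) = 1.804×10¹⁰ K⁴.
T = (1.804×10¹⁰)^(1/4).

T ≈ 366 K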